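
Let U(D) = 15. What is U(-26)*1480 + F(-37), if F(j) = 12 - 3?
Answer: 22209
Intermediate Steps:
F(j) = 9
U(-26)*1480 + F(-37) = 15*1480 + 9 = 22200 + 9 = 22209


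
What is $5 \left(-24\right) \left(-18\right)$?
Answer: $2160$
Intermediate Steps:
$5 \left(-24\right) \left(-18\right) = \left(-120\right) \left(-18\right) = 2160$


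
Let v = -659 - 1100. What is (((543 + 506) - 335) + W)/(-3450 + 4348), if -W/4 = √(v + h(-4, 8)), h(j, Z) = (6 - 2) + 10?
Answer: 357/449 - 2*I*√1745/449 ≈ 0.7951 - 0.18607*I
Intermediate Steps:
v = -1759
h(j, Z) = 14 (h(j, Z) = 4 + 10 = 14)
W = -4*I*√1745 (W = -4*√(-1759 + 14) = -4*I*√1745 ≈ -167.09*I)
(((543 + 506) - 335) + W)/(-3450 + 4348) = (((543 + 506) - 335) - 4*I*√1745)/(-3450 + 4348) = ((1049 - 335) - 4*I*√1745)/898 = (714 - 4*I*√1745)*(1/898) = 357/449 - 2*I*√1745/449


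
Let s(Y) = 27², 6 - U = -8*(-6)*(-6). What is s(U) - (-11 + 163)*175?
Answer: -25871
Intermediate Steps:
U = 294 (U = 6 - (-8*(-6))*(-6) = 6 - 48*(-6) = 6 - 1*(-288) = 6 + 288 = 294)
s(Y) = 729
s(U) - (-11 + 163)*175 = 729 - (-11 + 163)*175 = 729 - 152*175 = 729 - 1*26600 = 729 - 26600 = -25871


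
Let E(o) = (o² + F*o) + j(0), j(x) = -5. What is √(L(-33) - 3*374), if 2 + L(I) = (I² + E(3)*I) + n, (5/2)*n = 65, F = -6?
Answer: √453 ≈ 21.284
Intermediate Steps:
E(o) = -5 + o² - 6*o (E(o) = (o² - 6*o) - 5 = -5 + o² - 6*o)
n = 26 (n = (⅖)*65 = 26)
L(I) = 24 + I² - 14*I (L(I) = -2 + ((I² + (-5 + 3² - 6*3)*I) + 26) = -2 + ((I² + (-5 + 9 - 18)*I) + 26) = -2 + ((I² - 14*I) + 26) = -2 + (26 + I² - 14*I) = 24 + I² - 14*I)
√(L(-33) - 3*374) = √((24 + (-33)² - 14*(-33)) - 3*374) = √((24 + 1089 + 462) - 1122) = √(1575 - 1122) = √453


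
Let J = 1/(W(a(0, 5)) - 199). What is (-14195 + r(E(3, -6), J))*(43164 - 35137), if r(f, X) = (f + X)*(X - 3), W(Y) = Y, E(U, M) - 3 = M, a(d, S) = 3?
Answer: -4374459733373/38416 ≈ -1.1387e+8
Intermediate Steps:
E(U, M) = 3 + M
J = -1/196 (J = 1/(3 - 199) = 1/(-196) = -1/196 ≈ -0.0051020)
r(f, X) = (-3 + X)*(X + f) (r(f, X) = (X + f)*(-3 + X) = (-3 + X)*(X + f))
(-14195 + r(E(3, -6), J))*(43164 - 35137) = (-14195 + ((-1/196)² - 3*(-1/196) - 3*(3 - 6) - (3 - 6)/196))*(43164 - 35137) = (-14195 + (1/38416 + 3/196 - 3*(-3) - 1/196*(-3)))*8027 = (-14195 + (1/38416 + 3/196 + 9 + 3/196))*8027 = (-14195 + 346921/38416)*8027 = -544968199/38416*8027 = -4374459733373/38416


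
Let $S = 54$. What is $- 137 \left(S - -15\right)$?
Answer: $-9453$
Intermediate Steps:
$- 137 \left(S - -15\right) = - 137 \left(54 - -15\right) = - 137 \left(54 + \left(-5 + 20\right)\right) = - 137 \left(54 + 15\right) = \left(-137\right) 69 = -9453$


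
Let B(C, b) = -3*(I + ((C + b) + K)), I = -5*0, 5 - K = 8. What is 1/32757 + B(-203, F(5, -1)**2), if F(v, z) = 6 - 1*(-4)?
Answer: 10416727/32757 ≈ 318.00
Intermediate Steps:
K = -3 (K = 5 - 1*8 = 5 - 8 = -3)
F(v, z) = 10 (F(v, z) = 6 + 4 = 10)
I = 0
B(C, b) = 9 - 3*C - 3*b (B(C, b) = -3*(0 + ((C + b) - 3)) = -3*(0 + (-3 + C + b)) = -3*(-3 + C + b) = 9 - 3*C - 3*b)
1/32757 + B(-203, F(5, -1)**2) = 1/32757 + (9 - 3*(-203) - 3*10**2) = 1/32757 + (9 + 609 - 3*100) = 1/32757 + (9 + 609 - 300) = 1/32757 + 318 = 10416727/32757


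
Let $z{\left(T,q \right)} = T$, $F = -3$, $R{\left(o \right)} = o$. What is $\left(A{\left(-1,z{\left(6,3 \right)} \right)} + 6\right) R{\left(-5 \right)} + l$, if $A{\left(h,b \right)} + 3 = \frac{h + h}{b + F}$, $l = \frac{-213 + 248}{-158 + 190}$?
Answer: $- \frac{1015}{96} \approx -10.573$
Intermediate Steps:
$l = \frac{35}{32} \approx 1.0938$
$A{\left(h,b \right)} = -3 + \frac{2 h}{-3 + b}$ ($A{\left(h,b \right)} = -3 + \frac{h + h}{b - 3} = -3 + \frac{2 h}{-3 + b}$)
$\left(A{\left(-1,z{\left(6,3 \right)} \right)} + 6\right) R{\left(-5 \right)} + l = \left(\frac{9 - 18 + 2 \left(-1\right)}{-3 + 6} + 6\right) \left(-5\right) + \frac{35}{32} = \left(\frac{9 - 18 - 2}{3} + 6\right) \left(-5\right) + \frac{35}{32} = \left(\frac{1}{3} \left(-11\right) + 6\right) \left(-5\right) + \frac{35}{32} = \left(- \frac{11}{3} + 6\right) \left(-5\right) + \frac{35}{32} = \frac{7}{3} \left(-5\right) + \frac{35}{32} = - \frac{35}{3} + \frac{35}{32} = - \frac{1015}{96}$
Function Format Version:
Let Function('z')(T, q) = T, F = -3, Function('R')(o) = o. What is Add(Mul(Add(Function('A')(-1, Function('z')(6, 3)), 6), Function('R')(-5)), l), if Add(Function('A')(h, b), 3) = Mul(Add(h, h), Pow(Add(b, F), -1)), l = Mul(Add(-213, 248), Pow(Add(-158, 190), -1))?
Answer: Rational(-1015, 96) ≈ -10.573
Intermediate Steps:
l = Rational(35, 32) (l = Mul(35, Pow(32, -1)) = Mul(35, Rational(1, 32)) = Rational(35, 32) ≈ 1.0938)
Function('A')(h, b) = Add(-3, Mul(2, h, Pow(Add(-3, b), -1))) (Function('A')(h, b) = Add(-3, Mul(Add(h, h), Pow(Add(b, -3), -1))) = Add(-3, Mul(Mul(2, h), Pow(Add(-3, b), -1))) = Add(-3, Mul(2, h, Pow(Add(-3, b), -1))))
Add(Mul(Add(Function('A')(-1, Function('z')(6, 3)), 6), Function('R')(-5)), l) = Add(Mul(Add(Mul(Pow(Add(-3, 6), -1), Add(9, Mul(-3, 6), Mul(2, -1))), 6), -5), Rational(35, 32)) = Add(Mul(Add(Mul(Pow(3, -1), Add(9, -18, -2)), 6), -5), Rational(35, 32)) = Add(Mul(Add(Mul(Rational(1, 3), -11), 6), -5), Rational(35, 32)) = Add(Mul(Add(Rational(-11, 3), 6), -5), Rational(35, 32)) = Add(Mul(Rational(7, 3), -5), Rational(35, 32)) = Add(Rational(-35, 3), Rational(35, 32)) = Rational(-1015, 96)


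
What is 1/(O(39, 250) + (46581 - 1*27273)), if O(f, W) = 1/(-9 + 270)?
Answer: 261/5039389 ≈ 5.1792e-5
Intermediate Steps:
O(f, W) = 1/261
1/(O(39, 250) + (46581 - 1*27273)) = 1/(1/261 + (46581 - 1*27273)) = 1/(1/261 + (46581 - 27273)) = 1/(1/261 + 19308) = 1/(5039389/261) = 261/5039389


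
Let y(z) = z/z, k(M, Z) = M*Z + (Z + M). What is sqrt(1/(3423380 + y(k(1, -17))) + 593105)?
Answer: sqrt(6950916271836368286)/3423381 ≈ 770.13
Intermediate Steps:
k(M, Z) = M + Z + M*Z (k(M, Z) = M*Z + (M + Z) = M + Z + M*Z)
y(z) = 1
sqrt(1/(3423380 + y(k(1, -17))) + 593105) = sqrt(1/(3423380 + 1) + 593105) = sqrt(1/3423381 + 593105) = sqrt(2030424388006/3423381) = sqrt(6950916271836368286)/3423381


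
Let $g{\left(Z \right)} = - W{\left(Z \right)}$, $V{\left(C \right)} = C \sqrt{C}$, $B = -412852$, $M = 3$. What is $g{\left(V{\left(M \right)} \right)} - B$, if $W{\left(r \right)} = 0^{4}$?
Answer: $412852$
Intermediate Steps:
$V{\left(C \right)} = C^{\frac{3}{2}}$
$W{\left(r \right)} = 0$
$g{\left(Z \right)} = 0$ ($g{\left(Z \right)} = \left(-1\right) 0 = 0$)
$g{\left(V{\left(M \right)} \right)} - B = 0 - -412852 = 0 + 412852 = 412852$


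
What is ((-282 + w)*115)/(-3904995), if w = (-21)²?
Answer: -1219/260333 ≈ -0.0046825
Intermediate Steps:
w = 441
((-282 + w)*115)/(-3904995) = ((-282 + 441)*115)/(-3904995) = (159*115)*(-1/3904995) = 18285*(-1/3904995) = -1219/260333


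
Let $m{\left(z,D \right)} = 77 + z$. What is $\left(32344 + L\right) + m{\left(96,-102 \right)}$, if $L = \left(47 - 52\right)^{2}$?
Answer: $32542$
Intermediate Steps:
$L = 25$ ($L = \left(-5\right)^{2} = 25$)
$\left(32344 + L\right) + m{\left(96,-102 \right)} = \left(32344 + 25\right) + \left(77 + 96\right) = 32369 + 173 = 32542$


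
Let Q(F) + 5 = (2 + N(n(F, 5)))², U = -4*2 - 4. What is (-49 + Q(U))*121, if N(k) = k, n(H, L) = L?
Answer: -605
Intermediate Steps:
U = -12 (U = -8 - 4 = -12)
Q(F) = 44 (Q(F) = -5 + (2 + 5)² = -5 + 7² = -5 + 49 = 44)
(-49 + Q(U))*121 = (-49 + 44)*121 = -5*121 = -605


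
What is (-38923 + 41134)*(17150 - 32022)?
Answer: -32881992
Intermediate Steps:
(-38923 + 41134)*(17150 - 32022) = 2211*(-14872) = -32881992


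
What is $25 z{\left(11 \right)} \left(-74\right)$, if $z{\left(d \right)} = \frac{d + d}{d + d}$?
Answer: $-1850$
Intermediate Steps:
$z{\left(d \right)} = 1$ ($z{\left(d \right)} = \frac{2 d}{2 d} = 2 d \frac{1}{2 d} = 1$)
$25 z{\left(11 \right)} \left(-74\right) = 25 \cdot 1 \left(-74\right) = 25 \left(-74\right) = -1850$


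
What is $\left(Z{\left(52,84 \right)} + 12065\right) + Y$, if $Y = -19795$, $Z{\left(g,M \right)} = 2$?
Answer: $-7728$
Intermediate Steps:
$\left(Z{\left(52,84 \right)} + 12065\right) + Y = \left(2 + 12065\right) - 19795 = 12067 - 19795 = -7728$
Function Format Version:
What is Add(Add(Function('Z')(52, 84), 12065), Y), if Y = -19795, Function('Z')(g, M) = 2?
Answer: -7728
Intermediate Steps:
Add(Add(Function('Z')(52, 84), 12065), Y) = Add(Add(2, 12065), -19795) = Add(12067, -19795) = -7728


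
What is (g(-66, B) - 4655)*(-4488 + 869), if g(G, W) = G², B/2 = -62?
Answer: 1082081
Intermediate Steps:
B = -124 (B = 2*(-62) = -124)
(g(-66, B) - 4655)*(-4488 + 869) = ((-66)² - 4655)*(-4488 + 869) = (4356 - 4655)*(-3619) = -299*(-3619) = 1082081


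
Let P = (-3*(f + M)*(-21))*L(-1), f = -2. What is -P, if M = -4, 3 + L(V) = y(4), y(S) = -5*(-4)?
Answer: 6426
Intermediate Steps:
y(S) = 20
L(V) = 17 (L(V) = -3 + 20 = 17)
P = -6426 (P = (-3*(-2 - 4)*(-21))*17 = (-3*(-6)*(-21))*17 = (18*(-21))*17 = -378*17 = -6426)
-P = -1*(-6426) = 6426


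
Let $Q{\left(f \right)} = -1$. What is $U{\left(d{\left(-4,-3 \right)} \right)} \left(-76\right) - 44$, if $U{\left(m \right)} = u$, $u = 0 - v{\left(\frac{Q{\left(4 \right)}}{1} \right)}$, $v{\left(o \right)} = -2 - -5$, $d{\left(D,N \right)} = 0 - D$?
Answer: $184$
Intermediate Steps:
$d{\left(D,N \right)} = - D$
$v{\left(o \right)} = 3$ ($v{\left(o \right)} = -2 + 5 = 3$)
$u = -3$ ($u = 0 - 3 = -3$)
$U{\left(m \right)} = -3$
$U{\left(d{\left(-4,-3 \right)} \right)} \left(-76\right) - 44 = \left(-3\right) \left(-76\right) - 44 = 228 - 44 = 184$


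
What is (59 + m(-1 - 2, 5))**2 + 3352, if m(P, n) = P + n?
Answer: 7073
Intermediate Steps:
(59 + m(-1 - 2, 5))**2 + 3352 = (59 + ((-1 - 2) + 5))**2 + 3352 = (59 + (-3 + 5))**2 + 3352 = (59 + 2)**2 + 3352 = 61**2 + 3352 = 3721 + 3352 = 7073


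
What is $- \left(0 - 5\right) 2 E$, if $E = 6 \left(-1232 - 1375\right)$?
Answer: $-156420$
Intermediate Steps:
$E = -15642$ ($E = 6 \left(-2607\right) = -15642$)
$- \left(0 - 5\right) 2 E = - \left(0 - 5\right) 2 \left(-15642\right) = - \left(-5\right) 2 \left(-15642\right) = \left(-1\right) \left(-10\right) \left(-15642\right) = 10 \left(-15642\right) = -156420$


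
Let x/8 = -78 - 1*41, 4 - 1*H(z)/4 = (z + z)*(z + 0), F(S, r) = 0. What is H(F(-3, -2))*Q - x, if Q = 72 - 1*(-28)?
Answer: 2552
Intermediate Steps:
Q = 100 (Q = 72 + 28 = 100)
H(z) = 16 - 8*z² (H(z) = 16 - 4*(z + z)*(z + 0) = 16 - 4*2*z*z = 16 - 8*z²)
x = -952 (x = 8*(-78 - 1*41) = 8*(-78 - 41) = 8*(-119) = -952)
H(F(-3, -2))*Q - x = (16 - 8*0²)*100 - 1*(-952) = (16 - 8*0)*100 + 952 = (16 + 0)*100 + 952 = 16*100 + 952 = 1600 + 952 = 2552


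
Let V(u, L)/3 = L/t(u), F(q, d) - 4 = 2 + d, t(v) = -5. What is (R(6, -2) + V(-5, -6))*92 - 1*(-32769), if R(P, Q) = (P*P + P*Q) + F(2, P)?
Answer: 182061/5 ≈ 36412.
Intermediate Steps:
F(q, d) = 6 + d (F(q, d) = 4 + (2 + d) = 6 + d)
V(u, L) = -3*L/5 (V(u, L) = 3*(L/(-5)) = 3*(L*(-⅕)) = 3*(-L/5) = -3*L/5)
R(P, Q) = 6 + P + P² + P*Q (R(P, Q) = (P*P + P*Q) + (6 + P) = (P² + P*Q) + (6 + P) = 6 + P + P² + P*Q)
(R(6, -2) + V(-5, -6))*92 - 1*(-32769) = ((6 + 6 + 6² + 6*(-2)) - ⅗*(-6))*92 - 1*(-32769) = ((6 + 6 + 36 - 12) + 18/5)*92 + 32769 = (36 + 18/5)*92 + 32769 = (198/5)*92 + 32769 = 18216/5 + 32769 = 182061/5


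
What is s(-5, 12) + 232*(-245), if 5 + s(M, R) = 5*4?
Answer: -56825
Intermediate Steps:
s(M, R) = 15 (s(M, R) = -5 + 5*4 = -5 + 20 = 15)
s(-5, 12) + 232*(-245) = 15 + 232*(-245) = 15 - 56840 = -56825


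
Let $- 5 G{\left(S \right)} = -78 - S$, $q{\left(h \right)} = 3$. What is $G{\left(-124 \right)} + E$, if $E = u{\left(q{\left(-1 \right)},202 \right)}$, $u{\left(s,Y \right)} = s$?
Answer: $- \frac{31}{5} \approx -6.2$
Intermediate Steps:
$G{\left(S \right)} = \frac{78}{5} + \frac{S}{5}$ ($G{\left(S \right)} = - \frac{-78 - S}{5} = \frac{78}{5} + \frac{S}{5}$)
$E = 3$
$G{\left(-124 \right)} + E = \left(\frac{78}{5} + \frac{1}{5} \left(-124\right)\right) + 3 = \left(\frac{78}{5} - \frac{124}{5}\right) + 3 = - \frac{46}{5} + 3 = - \frac{31}{5}$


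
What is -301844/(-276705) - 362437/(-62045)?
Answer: 23803208213/3433632345 ≈ 6.9324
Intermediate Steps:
-301844/(-276705) - 362437/(-62045) = -301844*(-1/276705) - 362437*(-1/62045) = 301844/276705 + 362437/62045 = 23803208213/3433632345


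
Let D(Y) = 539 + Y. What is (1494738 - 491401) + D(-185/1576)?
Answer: 1582108391/1576 ≈ 1.0039e+6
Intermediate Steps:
(1494738 - 491401) + D(-185/1576) = (1494738 - 491401) + (539 - 185/1576) = 1003337 + (539 - 185*1/1576) = 1003337 + (539 - 185/1576) = 1003337 + 849279/1576 = 1582108391/1576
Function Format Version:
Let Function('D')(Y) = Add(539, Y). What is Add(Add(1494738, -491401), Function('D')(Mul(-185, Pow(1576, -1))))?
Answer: Rational(1582108391, 1576) ≈ 1.0039e+6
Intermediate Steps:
Add(Add(1494738, -491401), Function('D')(Mul(-185, Pow(1576, -1)))) = Add(Add(1494738, -491401), Add(539, Mul(-185, Pow(1576, -1)))) = Add(1003337, Add(539, Mul(-185, Rational(1, 1576)))) = Add(1003337, Add(539, Rational(-185, 1576))) = Add(1003337, Rational(849279, 1576)) = Rational(1582108391, 1576)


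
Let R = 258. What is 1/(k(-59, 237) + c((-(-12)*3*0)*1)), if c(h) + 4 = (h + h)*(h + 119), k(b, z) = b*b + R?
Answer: 1/3735 ≈ 0.00026774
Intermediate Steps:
k(b, z) = 258 + b² (k(b, z) = b*b + 258 = b² + 258 = 258 + b²)
c(h) = -4 + 2*h*(119 + h) (c(h) = -4 + (h + h)*(h + 119) = -4 + (2*h)*(119 + h) = -4 + 2*h*(119 + h))
1/(k(-59, 237) + c((-(-12)*3*0)*1)) = 1/((258 + (-59)²) + (-4 + 2*((-(-12)*3*0)*1)² + 238*((-(-12)*3*0)*1))) = 1/((258 + 3481) + (-4 + 2*((-4*(-9)*0)*1)² + 238*((-4*(-9)*0)*1))) = 1/(3739 + (-4 + 2*((36*0)*1)² + 238*((36*0)*1))) = 1/(3739 + (-4 + 2*(0*1)² + 238*(0*1))) = 1/(3739 + (-4 + 2*0² + 238*0)) = 1/(3739 + (-4 + 2*0 + 0)) = 1/(3739 + (-4 + 0 + 0)) = 1/(3739 - 4) = 1/3735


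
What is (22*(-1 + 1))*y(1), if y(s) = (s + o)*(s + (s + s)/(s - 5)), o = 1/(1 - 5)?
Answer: 0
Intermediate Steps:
o = -¼ (o = 1/(-4) = -¼ ≈ -0.25000)
y(s) = (-¼ + s)*(s + 2*s/(-5 + s)) (y(s) = (s - ¼)*(s + (s + s)/(s - 5)) = (-¼ + s)*(s + (2*s)/(-5 + s)) = (-¼ + s)*(s + 2*s/(-5 + s)))
(22*(-1 + 1))*y(1) = (22*(-1 + 1))*((¼)*1*(3 - 13*1 + 4*1²)/(-5 + 1)) = (22*0)*((¼)*1*(3 - 13 + 4*1)/(-4)) = 0*((¼)*1*(-¼)*(3 - 13 + 4)) = 0*((¼)*1*(-¼)*(-6)) = 0*(3/8) = 0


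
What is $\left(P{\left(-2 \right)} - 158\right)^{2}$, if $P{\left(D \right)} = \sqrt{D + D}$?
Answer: $24960 - 632 i \approx 24960.0 - 632.0 i$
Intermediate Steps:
$P{\left(D \right)} = \sqrt{2} \sqrt{D}$ ($P{\left(D \right)} = \sqrt{2 D} = \sqrt{2} \sqrt{D}$)
$\left(P{\left(-2 \right)} - 158\right)^{2} = \left(\sqrt{2} \sqrt{-2} - 158\right)^{2} = \left(\sqrt{2} i \sqrt{2} - 158\right)^{2} = \left(2 i - 158\right)^{2} = \left(-158 + 2 i\right)^{2}$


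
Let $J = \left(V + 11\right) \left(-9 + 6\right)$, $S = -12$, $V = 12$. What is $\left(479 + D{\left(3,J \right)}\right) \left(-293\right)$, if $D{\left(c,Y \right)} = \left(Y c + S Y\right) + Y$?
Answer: $-302083$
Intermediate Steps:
$J = -69$ ($J = \left(12 + 11\right) \left(-9 + 6\right) = 23 \left(-3\right) = -69$)
$D{\left(c,Y \right)} = - 11 Y + Y c$ ($D{\left(c,Y \right)} = \left(Y c - 12 Y\right) + Y = \left(- 12 Y + Y c\right) + Y = - 11 Y + Y c$)
$\left(479 + D{\left(3,J \right)}\right) \left(-293\right) = \left(479 - 69 \left(-11 + 3\right)\right) \left(-293\right) = \left(479 - -552\right) \left(-293\right) = \left(479 + 552\right) \left(-293\right) = 1031 \left(-293\right) = -302083$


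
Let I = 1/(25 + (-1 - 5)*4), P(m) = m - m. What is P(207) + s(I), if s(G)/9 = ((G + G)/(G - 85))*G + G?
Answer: 123/14 ≈ 8.7857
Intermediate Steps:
P(m) = 0
I = 1 (I = 1/(25 - 6*4) = 1/(25 - 24) = 1/1 = 1)
s(G) = 9*G + 18*G²/(-85 + G) (s(G) = 9*(((G + G)/(G - 85))*G + G) = 9*(((2*G)/(-85 + G))*G + G) = 9*((2*G/(-85 + G))*G + G) = 9*(2*G²/(-85 + G) + G) = 9*(G + 2*G²/(-85 + G)) = 9*G + 18*G²/(-85 + G))
P(207) + s(I) = 0 + 9*1*(-85 + 3*1)/(-85 + 1) = 0 + 9*1*(-85 + 3)/(-84) = 0 + 9*1*(-1/84)*(-82) = 0 + 123/14 = 123/14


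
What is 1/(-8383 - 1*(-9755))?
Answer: 1/1372 ≈ 0.00072886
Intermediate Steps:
1/(-8383 - 1*(-9755)) = 1/(-8383 + 9755) = 1/1372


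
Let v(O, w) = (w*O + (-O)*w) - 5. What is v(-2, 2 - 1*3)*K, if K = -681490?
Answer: 3407450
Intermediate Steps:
v(O, w) = -5 (v(O, w) = (O*w - O*w) - 5 = 0 - 5 = -5)
v(-2, 2 - 1*3)*K = -5*(-681490) = 3407450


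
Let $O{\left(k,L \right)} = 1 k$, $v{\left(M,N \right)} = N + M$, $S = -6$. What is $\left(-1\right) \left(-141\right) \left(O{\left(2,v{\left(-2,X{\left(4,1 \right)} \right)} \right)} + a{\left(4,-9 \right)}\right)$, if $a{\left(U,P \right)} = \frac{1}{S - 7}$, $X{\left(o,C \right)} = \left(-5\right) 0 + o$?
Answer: $\frac{3525}{13} \approx 271.15$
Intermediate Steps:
$X{\left(o,C \right)} = o$ ($X{\left(o,C \right)} = 0 + o = o$)
$v{\left(M,N \right)} = M + N$
$a{\left(U,P \right)} = - \frac{1}{13}$ ($a{\left(U,P \right)} = \frac{1}{-6 - 7} = \frac{1}{-13} = - \frac{1}{13}$)
$O{\left(k,L \right)} = k$
$\left(-1\right) \left(-141\right) \left(O{\left(2,v{\left(-2,X{\left(4,1 \right)} \right)} \right)} + a{\left(4,-9 \right)}\right) = \left(-1\right) \left(-141\right) \left(2 - \frac{1}{13}\right) = 141 \cdot \frac{25}{13} = \frac{3525}{13}$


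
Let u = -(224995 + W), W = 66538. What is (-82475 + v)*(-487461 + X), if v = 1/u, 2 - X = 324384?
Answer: 19520102613996368/291533 ≈ 6.6957e+10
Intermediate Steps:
X = -324382 (X = 2 - 1*324384 = 2 - 324384 = -324382)
u = -291533 (u = -(224995 + 66538) = -1*291533 = -291533)
v = -1/291533 (v = 1/(-291533) = -1/291533 ≈ -3.4301e-6)
(-82475 + v)*(-487461 + X) = (-82475 - 1/291533)*(-487461 - 324382) = -24044184176/291533*(-811843) = 19520102613996368/291533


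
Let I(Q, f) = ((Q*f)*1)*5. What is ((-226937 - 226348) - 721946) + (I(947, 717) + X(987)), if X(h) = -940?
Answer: 2218824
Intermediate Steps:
I(Q, f) = 5*Q*f (I(Q, f) = (Q*f)*5 = 5*Q*f)
((-226937 - 226348) - 721946) + (I(947, 717) + X(987)) = ((-226937 - 226348) - 721946) + (5*947*717 - 940) = (-453285 - 721946) + (3394995 - 940) = -1175231 + 3394055 = 2218824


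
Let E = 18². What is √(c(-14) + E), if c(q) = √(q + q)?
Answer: √(324 + 2*I*√7) ≈ 18.001 + 0.147*I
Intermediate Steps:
E = 324
c(q) = √2*√q (c(q) = √(2*q) = √2*√q)
√(c(-14) + E) = √(√2*√(-14) + 324) = √(√2*(I*√14) + 324) = √(2*I*√7 + 324) = √(324 + 2*I*√7)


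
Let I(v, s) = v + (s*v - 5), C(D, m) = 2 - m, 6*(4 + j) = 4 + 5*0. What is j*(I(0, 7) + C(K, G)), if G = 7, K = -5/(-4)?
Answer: 100/3 ≈ 33.333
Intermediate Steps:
K = 5/4 (K = -5*(-1/4) = 5/4 ≈ 1.2500)
j = -10/3 (j = -4 + (4 + 5*0)/6 = -4 + (4 + 0)/6 = -4 + (1/6)*4 = -4 + 2/3 = -10/3 ≈ -3.3333)
I(v, s) = -5 + v + s*v (I(v, s) = v + (-5 + s*v) = -5 + v + s*v)
j*(I(0, 7) + C(K, G)) = -10*((-5 + 0 + 7*0) + (2 - 1*7))/3 = -10*((-5 + 0 + 0) + (2 - 7))/3 = -10*(-5 - 5)/3 = -10/3*(-10) = 100/3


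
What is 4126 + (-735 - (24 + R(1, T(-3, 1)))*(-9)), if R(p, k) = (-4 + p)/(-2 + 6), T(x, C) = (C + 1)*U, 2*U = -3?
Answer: 14401/4 ≈ 3600.3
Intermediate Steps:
U = -3/2 (U = (1/2)*(-3) = -3/2 ≈ -1.5000)
T(x, C) = -3/2 - 3*C/2 (T(x, C) = (C + 1)*(-3/2) = (1 + C)*(-3/2) = -3/2 - 3*C/2)
R(p, k) = -1 + p/4 (R(p, k) = (-4 + p)/4 = (-4 + p)*(1/4) = -1 + p/4)
4126 + (-735 - (24 + R(1, T(-3, 1)))*(-9)) = 4126 + (-735 - (24 + (-1 + (1/4)*1))*(-9)) = 4126 + (-735 - (24 + (-1 + 1/4))*(-9)) = 4126 + (-735 - (24 - 3/4)*(-9)) = 4126 + (-735 - 93*(-9)/4) = 4126 + (-735 - 1*(-837/4)) = 4126 + (-735 + 837/4) = 4126 - 2103/4 = 14401/4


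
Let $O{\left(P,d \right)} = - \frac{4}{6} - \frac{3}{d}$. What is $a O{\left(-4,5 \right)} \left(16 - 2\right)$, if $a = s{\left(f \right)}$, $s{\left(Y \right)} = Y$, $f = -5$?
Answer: $\frac{266}{3} \approx 88.667$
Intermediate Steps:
$a = -5$
$O{\left(P,d \right)} = - \frac{2}{3} - \frac{3}{d}$ ($O{\left(P,d \right)} = \left(-4\right) \frac{1}{6} - \frac{3}{d} = - \frac{2}{3} - \frac{3}{d}$)
$a O{\left(-4,5 \right)} \left(16 - 2\right) = - 5 \left(- \frac{2}{3} - \frac{3}{5}\right) \left(16 - 2\right) = - 5 \left(- \frac{2}{3} - \frac{3}{5}\right) 14 = \left(-5\right) \left(- \frac{19}{15}\right) 14 = \frac{19}{3} \cdot 14 = \frac{266}{3}$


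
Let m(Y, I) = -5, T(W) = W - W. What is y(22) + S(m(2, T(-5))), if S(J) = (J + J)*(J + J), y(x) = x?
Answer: 122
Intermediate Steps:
T(W) = 0
S(J) = 4*J² (S(J) = (2*J)*(2*J) = 4*J²)
y(22) + S(m(2, T(-5))) = 22 + 4*(-5)² = 22 + 4*25 = 22 + 100 = 122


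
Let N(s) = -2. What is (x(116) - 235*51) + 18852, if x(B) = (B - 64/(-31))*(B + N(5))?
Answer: 630117/31 ≈ 20326.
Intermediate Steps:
x(B) = (-2 + B)*(64/31 + B) (x(B) = (B - 64/(-31))*(B - 2) = (B - 64*(-1/31))*(-2 + B) = (B + 64/31)*(-2 + B) = (64/31 + B)*(-2 + B) = (-2 + B)*(64/31 + B))
(x(116) - 235*51) + 18852 = ((-128/31 + 116² + (2/31)*116) - 235*51) + 18852 = ((-128/31 + 13456 + 232/31) - 11985) + 18852 = (417240/31 - 11985) + 18852 = 45705/31 + 18852 = 630117/31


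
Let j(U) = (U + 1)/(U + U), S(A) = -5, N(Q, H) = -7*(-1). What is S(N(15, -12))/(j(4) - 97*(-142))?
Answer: -40/110197 ≈ -0.00036299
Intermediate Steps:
N(Q, H) = 7
j(U) = (1 + U)/(2*U) (j(U) = (1 + U)/((2*U)) = (1 + U)*(1/(2*U)) = (1 + U)/(2*U))
S(N(15, -12))/(j(4) - 97*(-142)) = -5/((½)*(1 + 4)/4 - 97*(-142)) = -5/((½)*(¼)*5 + 13774) = -5/(5/8 + 13774) = -5/110197/8 = -5*8/110197 = -40/110197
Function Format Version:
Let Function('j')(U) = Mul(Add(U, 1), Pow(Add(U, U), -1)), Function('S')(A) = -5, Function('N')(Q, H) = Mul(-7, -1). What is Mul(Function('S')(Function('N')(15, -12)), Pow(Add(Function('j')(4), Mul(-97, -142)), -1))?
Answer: Rational(-40, 110197) ≈ -0.00036299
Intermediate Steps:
Function('N')(Q, H) = 7
Function('j')(U) = Mul(Rational(1, 2), Pow(U, -1), Add(1, U)) (Function('j')(U) = Mul(Add(1, U), Pow(Mul(2, U), -1)) = Mul(Add(1, U), Mul(Rational(1, 2), Pow(U, -1))) = Mul(Rational(1, 2), Pow(U, -1), Add(1, U)))
Mul(Function('S')(Function('N')(15, -12)), Pow(Add(Function('j')(4), Mul(-97, -142)), -1)) = Mul(-5, Pow(Add(Mul(Rational(1, 2), Pow(4, -1), Add(1, 4)), Mul(-97, -142)), -1)) = Mul(-5, Pow(Add(Mul(Rational(1, 2), Rational(1, 4), 5), 13774), -1)) = Mul(-5, Pow(Add(Rational(5, 8), 13774), -1)) = Mul(-5, Pow(Rational(110197, 8), -1)) = Mul(-5, Rational(8, 110197)) = Rational(-40, 110197)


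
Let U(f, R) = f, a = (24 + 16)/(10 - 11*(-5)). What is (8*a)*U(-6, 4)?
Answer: -384/13 ≈ -29.538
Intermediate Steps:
a = 8/13 (a = 40/(10 + 55) = 40/65 = 40*(1/65) = 8/13 ≈ 0.61539)
(8*a)*U(-6, 4) = (8*(8/13))*(-6) = (64/13)*(-6) = -384/13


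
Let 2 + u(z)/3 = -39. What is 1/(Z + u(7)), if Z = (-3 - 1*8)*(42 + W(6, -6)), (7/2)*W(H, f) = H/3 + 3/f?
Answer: -7/4128 ≈ -0.0016957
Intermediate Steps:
W(H, f) = 2*H/21 + 6/(7*f) (W(H, f) = 2*(H/3 + 3/f)/7 = 2*(3/f + H/3)/7 = 2*H/21 + 6/(7*f))
u(z) = -123 (u(z) = -6 + 3*(-39) = -6 - 117 = -123)
Z = -3267/7 (Z = (-3 - 1*8)*(42 + (2/21)*(9 + 6*(-6))/(-6)) = (-3 - 8)*(42 + (2/21)*(-⅙)*(9 - 36)) = -11*(42 + (2/21)*(-⅙)*(-27)) = -11*(42 + 3/7) = -11*297/7 = -3267/7 ≈ -466.71)
1/(Z + u(7)) = 1/(-3267/7 - 123) = 1/(-4128/7) = -7/4128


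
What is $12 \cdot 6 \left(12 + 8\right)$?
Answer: $1440$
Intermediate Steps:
$12 \cdot 6 \left(12 + 8\right) = 72 \cdot 20 = 1440$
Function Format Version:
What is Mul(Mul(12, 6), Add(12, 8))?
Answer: 1440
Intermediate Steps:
Mul(Mul(12, 6), Add(12, 8)) = Mul(72, 20) = 1440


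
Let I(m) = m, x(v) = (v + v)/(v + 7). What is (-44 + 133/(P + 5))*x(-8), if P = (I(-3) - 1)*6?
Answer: -816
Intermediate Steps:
x(v) = 2*v/(7 + v) (x(v) = (2*v)/(7 + v) = 2*v/(7 + v))
P = -24 (P = (-3 - 1)*6 = -4*6 = -24)
(-44 + 133/(P + 5))*x(-8) = (-44 + 133/(-24 + 5))*(2*(-8)/(7 - 8)) = (-44 + 133/(-19))*(2*(-8)/(-1)) = (-44 + 133*(-1/19))*(2*(-8)*(-1)) = (-44 - 7)*16 = -51*16 = -816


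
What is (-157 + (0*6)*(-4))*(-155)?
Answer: 24335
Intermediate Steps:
(-157 + (0*6)*(-4))*(-155) = (-157 + 0*(-4))*(-155) = (-157 + 0)*(-155) = -157*(-155) = 24335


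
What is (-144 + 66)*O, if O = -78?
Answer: 6084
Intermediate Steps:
(-144 + 66)*O = (-144 + 66)*(-78) = -78*(-78) = 6084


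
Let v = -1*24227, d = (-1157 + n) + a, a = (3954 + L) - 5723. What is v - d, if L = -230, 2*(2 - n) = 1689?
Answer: -40457/2 ≈ -20229.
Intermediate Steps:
n = -1685/2 (n = 2 - ½*1689 = 2 - 1689/2 = -1685/2 ≈ -842.50)
a = -1999 (a = (3954 - 230) - 5723 = 3724 - 5723 = -1999)
d = -7997/2 (d = (-1157 - 1685/2) - 1999 = -3999/2 - 1999 = -7997/2 ≈ -3998.5)
v = -24227
v - d = -24227 - 1*(-7997/2) = -24227 + 7997/2 = -40457/2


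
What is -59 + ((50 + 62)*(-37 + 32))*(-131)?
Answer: 73301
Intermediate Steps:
-59 + ((50 + 62)*(-37 + 32))*(-131) = -59 + (112*(-5))*(-131) = -59 - 560*(-131) = -59 + 73360 = 73301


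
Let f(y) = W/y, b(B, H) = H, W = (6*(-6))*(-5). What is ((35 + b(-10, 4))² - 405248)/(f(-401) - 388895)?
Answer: 161894527/155947075 ≈ 1.0381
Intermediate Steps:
W = 180 (W = -36*(-5) = 180)
f(y) = 180/y
((35 + b(-10, 4))² - 405248)/(f(-401) - 388895) = ((35 + 4)² - 405248)/(180/(-401) - 388895) = (39² - 405248)/(180*(-1/401) - 388895) = (1521 - 405248)/(-180/401 - 388895) = -403727/(-155947075/401) = -403727*(-401/155947075) = 161894527/155947075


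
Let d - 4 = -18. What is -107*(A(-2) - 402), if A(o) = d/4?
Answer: 86777/2 ≈ 43389.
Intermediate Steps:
d = -14 (d = 4 - 18 = -14)
A(o) = -7/2 (A(o) = -14/4 = -14*¼ = -7/2)
-107*(A(-2) - 402) = -107*(-7/2 - 402) = -107*(-811/2) = 86777/2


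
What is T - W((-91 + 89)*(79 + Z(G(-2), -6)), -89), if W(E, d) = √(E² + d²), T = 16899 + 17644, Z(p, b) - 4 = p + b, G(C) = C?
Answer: 34543 - √30421 ≈ 34369.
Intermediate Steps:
Z(p, b) = 4 + b + p (Z(p, b) = 4 + (p + b) = 4 + (b + p) = 4 + b + p)
T = 34543
T - W((-91 + 89)*(79 + Z(G(-2), -6)), -89) = 34543 - √(((-91 + 89)*(79 + (4 - 6 - 2)))² + (-89)²) = 34543 - √((-2*(79 - 4))² + 7921) = 34543 - √((-2*75)² + 7921) = 34543 - √((-150)² + 7921) = 34543 - √(22500 + 7921) = 34543 - √30421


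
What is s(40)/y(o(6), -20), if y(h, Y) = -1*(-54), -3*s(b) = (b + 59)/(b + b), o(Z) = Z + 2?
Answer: -11/1440 ≈ -0.0076389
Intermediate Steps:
o(Z) = 2 + Z
s(b) = -(59 + b)/(6*b) (s(b) = -(b + 59)/(3*(b + b)) = -(59 + b)/(3*(2*b)) = -(59 + b)*1/(2*b)/3 = -(59 + b)/(6*b))
y(h, Y) = 54
s(40)/y(o(6), -20) = ((1/6)*(-59 - 1*40)/40)/54 = ((1/6)*(1/40)*(-59 - 40))*(1/54) = ((1/6)*(1/40)*(-99))*(1/54) = -33/80*1/54 = -11/1440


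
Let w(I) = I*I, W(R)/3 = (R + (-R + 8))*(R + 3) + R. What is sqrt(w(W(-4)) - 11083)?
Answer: I*sqrt(9787) ≈ 98.929*I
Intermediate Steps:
W(R) = 72 + 27*R (W(R) = 3*((R + (-R + 8))*(R + 3) + R) = 3*((R + (8 - R))*(3 + R) + R) = 3*(8*(3 + R) + R) = 3*((24 + 8*R) + R) = 3*(24 + 9*R) = 72 + 27*R)
w(I) = I**2
sqrt(w(W(-4)) - 11083) = sqrt((72 + 27*(-4))**2 - 11083) = sqrt((72 - 108)**2 - 11083) = sqrt((-36)**2 - 11083) = sqrt(1296 - 11083) = sqrt(-9787) = I*sqrt(9787)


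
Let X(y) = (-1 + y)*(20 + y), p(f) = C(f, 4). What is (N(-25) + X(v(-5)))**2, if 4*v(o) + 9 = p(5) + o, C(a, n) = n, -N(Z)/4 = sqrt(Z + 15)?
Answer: 57465/16 + 490*I*sqrt(10) ≈ 3591.6 + 1549.5*I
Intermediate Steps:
N(Z) = -4*sqrt(15 + Z) (N(Z) = -4*sqrt(Z + 15) = -4*sqrt(15 + Z))
p(f) = 4
v(o) = -5/4 + o/4 (v(o) = -9/4 + (4 + o)/4 = -9/4 + (1 + o/4) = -5/4 + o/4)
(N(-25) + X(v(-5)))**2 = (-4*sqrt(15 - 25) + (-20 + (-5/4 + (1/4)*(-5))**2 + 19*(-5/4 + (1/4)*(-5))))**2 = (-4*I*sqrt(10) + (-20 + (-5/4 - 5/4)**2 + 19*(-5/4 - 5/4)))**2 = (-4*I*sqrt(10) + (-20 + (-5/2)**2 + 19*(-5/2)))**2 = (-4*I*sqrt(10) + (-20 + 25/4 - 95/2))**2 = (-4*I*sqrt(10) - 245/4)**2 = (-245/4 - 4*I*sqrt(10))**2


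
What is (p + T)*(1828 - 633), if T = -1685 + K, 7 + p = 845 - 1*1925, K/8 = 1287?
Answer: 8991180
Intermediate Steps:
K = 10296 (K = 8*1287 = 10296)
p = -1087 (p = -7 + (845 - 1*1925) = -7 + (845 - 1925) = -7 - 1080 = -1087)
T = 8611 (T = -1685 + 10296 = 8611)
(p + T)*(1828 - 633) = (-1087 + 8611)*(1828 - 633) = 7524*1195 = 8991180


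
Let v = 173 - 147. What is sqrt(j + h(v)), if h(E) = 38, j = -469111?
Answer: I*sqrt(469073) ≈ 684.89*I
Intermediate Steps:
v = 26
sqrt(j + h(v)) = sqrt(-469111 + 38) = sqrt(-469073) = I*sqrt(469073)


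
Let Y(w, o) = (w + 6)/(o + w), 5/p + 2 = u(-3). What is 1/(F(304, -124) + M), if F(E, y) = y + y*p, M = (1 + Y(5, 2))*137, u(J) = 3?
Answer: -7/2742 ≈ -0.0025529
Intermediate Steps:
p = 5 (p = 5/(-2 + 3) = 5/1 = 5*1 = 5)
Y(w, o) = (6 + w)/(o + w)
M = 2466/7 (M = (1 + (6 + 5)/(2 + 5))*137 = (1 + 11/7)*137 = (18/7)*137 = 2466/7 ≈ 352.29)
F(E, y) = 6*y (F(E, y) = y + y*5 = y + 5*y = 6*y)
1/(F(304, -124) + M) = 1/(6*(-124) + 2466/7) = 1/(-744 + 2466/7) = 1/(-2742/7) = -7/2742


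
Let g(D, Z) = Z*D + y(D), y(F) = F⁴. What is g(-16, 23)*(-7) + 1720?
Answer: -454456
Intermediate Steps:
g(D, Z) = D⁴ + D*Z (g(D, Z) = Z*D + D⁴ = D*Z + D⁴ = D⁴ + D*Z)
g(-16, 23)*(-7) + 1720 = -16*(23 + (-16)³)*(-7) + 1720 = -16*(23 - 4096)*(-7) + 1720 = -16*(-4073)*(-7) + 1720 = 65168*(-7) + 1720 = -456176 + 1720 = -454456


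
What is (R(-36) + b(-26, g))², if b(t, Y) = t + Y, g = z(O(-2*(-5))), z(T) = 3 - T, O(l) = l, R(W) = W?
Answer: 4761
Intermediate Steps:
g = -7 (g = 3 - (-2)*(-5) = 3 - 1*10 = 3 - 10 = -7)
b(t, Y) = Y + t
(R(-36) + b(-26, g))² = (-36 + (-7 - 26))² = (-36 - 33)² = (-69)² = 4761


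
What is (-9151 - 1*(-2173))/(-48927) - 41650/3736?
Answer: -335289957/30465212 ≈ -11.006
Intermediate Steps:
(-9151 - 1*(-2173))/(-48927) - 41650/3736 = (-9151 + 2173)*(-1/48927) - 41650*1/3736 = -6978*(-1/48927) - 20825/1868 = 2326/16309 - 20825/1868 = -335289957/30465212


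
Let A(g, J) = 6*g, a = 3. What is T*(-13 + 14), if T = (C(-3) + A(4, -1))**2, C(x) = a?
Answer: 729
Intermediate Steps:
C(x) = 3
T = 729 (T = (3 + 6*4)**2 = (3 + 24)**2 = 27**2 = 729)
T*(-13 + 14) = 729*(-13 + 14) = 729*1 = 729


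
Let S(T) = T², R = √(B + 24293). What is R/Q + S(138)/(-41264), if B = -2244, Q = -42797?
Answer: -4761/10316 - √22049/42797 ≈ -0.46499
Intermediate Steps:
R = √22049 (R = √(-2244 + 24293) = √22049 ≈ 148.49)
R/Q + S(138)/(-41264) = √22049/(-42797) + 138²/(-41264) = √22049*(-1/42797) + 19044*(-1/41264) = -√22049/42797 - 4761/10316 = -4761/10316 - √22049/42797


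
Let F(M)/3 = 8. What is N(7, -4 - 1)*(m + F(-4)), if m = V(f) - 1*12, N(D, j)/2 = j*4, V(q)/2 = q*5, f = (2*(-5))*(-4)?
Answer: -16480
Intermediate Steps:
F(M) = 24 (F(M) = 3*8 = 24)
f = 40 (f = -10*(-4) = 40)
V(q) = 10*q (V(q) = 2*(q*5) = 2*(5*q) = 10*q)
N(D, j) = 8*j (N(D, j) = 2*(j*4) = 2*(4*j) = 8*j)
m = 388 (m = 10*40 - 1*12 = 400 - 12 = 388)
N(7, -4 - 1)*(m + F(-4)) = (8*(-4 - 1))*(388 + 24) = (8*(-5))*412 = -40*412 = -16480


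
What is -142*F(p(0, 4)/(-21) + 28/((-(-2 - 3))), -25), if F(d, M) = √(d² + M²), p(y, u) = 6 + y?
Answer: -142*√800221/35 ≈ -3629.3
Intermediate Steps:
F(d, M) = √(M² + d²)
-142*F(p(0, 4)/(-21) + 28/((-(-2 - 3))), -25) = -142*√((-25)² + ((6 + 0)/(-21) + 28/((-(-2 - 3))))²) = -142*√(625 + (6*(-1/21) + 28/((-1*(-5))))²) = -142*√(625 + (-2/7 + 28/5)²) = -142*√(625 + (186/35)²) = -142*√(625 + 34596/1225) = -142*√800221/35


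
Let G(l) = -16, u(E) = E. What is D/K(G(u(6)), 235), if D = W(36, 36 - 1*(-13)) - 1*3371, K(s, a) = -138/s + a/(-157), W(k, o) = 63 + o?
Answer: -4093304/8953 ≈ -457.20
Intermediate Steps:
K(s, a) = -138/s - a/157 (K(s, a) = -138/s + a*(-1/157) = -138/s - a/157)
D = -3259 (D = (63 + (36 - 1*(-13))) - 1*3371 = (63 + (36 + 13)) - 3371 = (63 + 49) - 3371 = 112 - 3371 = -3259)
D/K(G(u(6)), 235) = -3259/(-138/(-16) - 1/157*235) = -3259/(-138*(-1/16) - 235/157) = -3259/(69/8 - 235/157) = -3259/8953/1256 = -3259*1256/8953 = -4093304/8953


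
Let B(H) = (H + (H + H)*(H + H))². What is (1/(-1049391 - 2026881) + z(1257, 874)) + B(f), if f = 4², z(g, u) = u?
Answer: 3329984456927/3076272 ≈ 1.0825e+6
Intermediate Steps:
f = 16
B(H) = (H + 4*H²)² (B(H) = (H + (2*H)*(2*H))² = (H + 4*H²)²)
(1/(-1049391 - 2026881) + z(1257, 874)) + B(f) = (1/(-1049391 - 2026881) + 874) + 16²*(1 + 4*16)² = (1/(-3076272) + 874) + 256*(1 + 64)² = (-1/3076272 + 874) + 256*65² = 2688661727/3076272 + 256*4225 = 2688661727/3076272 + 1081600 = 3329984456927/3076272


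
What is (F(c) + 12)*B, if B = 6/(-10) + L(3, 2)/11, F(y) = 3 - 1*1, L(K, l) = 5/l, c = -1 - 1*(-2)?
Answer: -287/55 ≈ -5.2182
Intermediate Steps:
c = 1 (c = -1 + 2 = 1)
F(y) = 2 (F(y) = 3 - 1 = 2)
B = -41/110 (B = 6/(-10) + (5/2)/11 = 6*(-⅒) + (5*(½))*(1/11) = -⅗ + (5/2)*(1/11) = -⅗ + 5/22 = -41/110 ≈ -0.37273)
(F(c) + 12)*B = (2 + 12)*(-41/110) = 14*(-41/110) = -287/55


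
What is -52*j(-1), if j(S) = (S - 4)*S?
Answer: -260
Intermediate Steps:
j(S) = S*(-4 + S) (j(S) = (-4 + S)*S = S*(-4 + S))
-52*j(-1) = -(-52)*(-4 - 1) = -(-52)*(-5) = -52*5 = -260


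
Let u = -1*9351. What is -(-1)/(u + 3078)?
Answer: -1/6273 ≈ -0.00015941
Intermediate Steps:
u = -9351
-(-1)/(u + 3078) = -(-1)/(-9351 + 3078) = -(-1)/(-6273) = -(-1)*(-1)/6273 = -1*1/6273 = -1/6273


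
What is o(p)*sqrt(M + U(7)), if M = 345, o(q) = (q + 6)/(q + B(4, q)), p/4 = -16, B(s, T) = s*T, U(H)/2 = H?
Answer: 29*sqrt(359)/160 ≈ 3.4342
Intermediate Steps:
U(H) = 2*H
B(s, T) = T*s
p = -64 (p = 4*(-16) = -64)
o(q) = (6 + q)/(5*q) (o(q) = (q + 6)/(q + q*4) = (6 + q)/(q + 4*q) = (6 + q)/((5*q)) = (6 + q)*(1/(5*q)) = (6 + q)/(5*q))
o(p)*sqrt(M + U(7)) = ((1/5)*(6 - 64)/(-64))*sqrt(345 + 2*7) = ((1/5)*(-1/64)*(-58))*sqrt(345 + 14) = 29*sqrt(359)/160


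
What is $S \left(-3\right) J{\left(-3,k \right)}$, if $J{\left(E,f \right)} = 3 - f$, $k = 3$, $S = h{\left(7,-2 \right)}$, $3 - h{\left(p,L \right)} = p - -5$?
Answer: $0$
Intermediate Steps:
$h{\left(p,L \right)} = -2 - p$ ($h{\left(p,L \right)} = 3 - \left(p - -5\right) = 3 - \left(p + 5\right) = 3 - \left(5 + p\right) = -2 - p$)
$S = -9$ ($S = -2 - 7 = -9$)
$S \left(-3\right) J{\left(-3,k \right)} = \left(-9\right) \left(-3\right) \left(3 - 3\right) = 27 \left(3 - 3\right) = 27 \cdot 0 = 0$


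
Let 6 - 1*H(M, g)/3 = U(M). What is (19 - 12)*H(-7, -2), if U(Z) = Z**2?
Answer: -903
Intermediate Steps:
H(M, g) = 18 - 3*M**2
(19 - 12)*H(-7, -2) = (19 - 12)*(18 - 3*(-7)**2) = 7*(18 - 3*49) = 7*(18 - 147) = 7*(-129) = -903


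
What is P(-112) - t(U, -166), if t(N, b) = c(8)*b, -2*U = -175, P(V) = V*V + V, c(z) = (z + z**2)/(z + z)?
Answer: 13179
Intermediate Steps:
c(z) = (z + z**2)/(2*z) (c(z) = (z + z**2)/((2*z)) = (z + z**2)*(1/(2*z)) = (z + z**2)/(2*z))
P(V) = V + V**2 (P(V) = V**2 + V = V + V**2)
U = 175/2 (U = -1/2*(-175) = 175/2 ≈ 87.500)
t(N, b) = 9*b/2 (t(N, b) = (1/2 + (1/2)*8)*b = (1/2 + 4)*b = 9*b/2)
P(-112) - t(U, -166) = -112*(1 - 112) - 9*(-166)/2 = -112*(-111) - 1*(-747) = 12432 + 747 = 13179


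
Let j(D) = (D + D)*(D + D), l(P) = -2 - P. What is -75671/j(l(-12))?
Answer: -75671/400 ≈ -189.18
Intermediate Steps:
j(D) = 4*D² (j(D) = (2*D)*(2*D) = 4*D²)
-75671/j(l(-12)) = -75671*1/(4*(-2 - 1*(-12))²) = -75671*1/(4*(-2 + 12)²) = -75671/(4*10²) = -75671/(4*100) = -75671/400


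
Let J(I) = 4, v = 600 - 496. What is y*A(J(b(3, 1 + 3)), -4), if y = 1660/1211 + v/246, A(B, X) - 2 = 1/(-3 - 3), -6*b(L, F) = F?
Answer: 1469336/446859 ≈ 3.2881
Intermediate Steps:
v = 104
b(L, F) = -F/6
A(B, X) = 11/6 (A(B, X) = 2 + 1/(-3 - 3) = 2 + 1/(-6) = 2 - ⅙ = 11/6)
y = 267152/148953 (y = 1660/1211 + 104/246 = 1660*(1/1211) + 104*(1/246) = 1660/1211 + 52/123 = 267152/148953 ≈ 1.7935)
y*A(J(b(3, 1 + 3)), -4) = (267152/148953)*(11/6) = 1469336/446859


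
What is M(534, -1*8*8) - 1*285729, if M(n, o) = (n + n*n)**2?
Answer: 81618490371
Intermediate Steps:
M(n, o) = (n + n**2)**2
M(534, -1*8*8) - 1*285729 = 534**2*(1 + 534)**2 - 1*285729 = 285156*535**2 - 285729 = 285156*286225 - 285729 = 81618776100 - 285729 = 81618490371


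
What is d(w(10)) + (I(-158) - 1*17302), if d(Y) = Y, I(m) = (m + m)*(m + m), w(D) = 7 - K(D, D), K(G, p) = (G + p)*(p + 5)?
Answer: 82261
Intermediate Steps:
K(G, p) = (5 + p)*(G + p) (K(G, p) = (G + p)*(5 + p) = (5 + p)*(G + p))
w(D) = 7 - 10*D - 2*D**2 (w(D) = 7 - (D**2 + 5*D + 5*D + D*D) = 7 - (D**2 + 5*D + 5*D + D**2) = 7 - (2*D**2 + 10*D) = 7 + (-10*D - 2*D**2) = 7 - 10*D - 2*D**2)
I(m) = 4*m**2 (I(m) = (2*m)*(2*m) = 4*m**2)
d(w(10)) + (I(-158) - 1*17302) = (7 - 10*10 - 2*10**2) + (4*(-158)**2 - 1*17302) = (7 - 100 - 2*100) + (4*24964 - 17302) = (7 - 100 - 200) + (99856 - 17302) = -293 + 82554 = 82261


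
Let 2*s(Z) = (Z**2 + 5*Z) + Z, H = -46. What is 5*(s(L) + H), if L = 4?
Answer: -130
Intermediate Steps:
s(Z) = Z**2/2 + 3*Z (s(Z) = ((Z**2 + 5*Z) + Z)/2 = (Z**2 + 6*Z)/2 = Z**2/2 + 3*Z)
5*(s(L) + H) = 5*((1/2)*4*(6 + 4) - 46) = 5*((1/2)*4*10 - 46) = 5*(20 - 46) = 5*(-26) = -130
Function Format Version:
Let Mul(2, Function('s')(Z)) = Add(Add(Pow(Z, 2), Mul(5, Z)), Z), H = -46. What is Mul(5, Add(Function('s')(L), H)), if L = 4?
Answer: -130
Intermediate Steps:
Function('s')(Z) = Add(Mul(Rational(1, 2), Pow(Z, 2)), Mul(3, Z)) (Function('s')(Z) = Mul(Rational(1, 2), Add(Add(Pow(Z, 2), Mul(5, Z)), Z)) = Mul(Rational(1, 2), Add(Pow(Z, 2), Mul(6, Z))) = Add(Mul(Rational(1, 2), Pow(Z, 2)), Mul(3, Z)))
Mul(5, Add(Function('s')(L), H)) = Mul(5, Add(Mul(Rational(1, 2), 4, Add(6, 4)), -46)) = Mul(5, Add(Mul(Rational(1, 2), 4, 10), -46)) = Mul(5, Add(20, -46)) = Mul(5, -26) = -130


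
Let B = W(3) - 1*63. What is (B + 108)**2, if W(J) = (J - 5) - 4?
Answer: 1521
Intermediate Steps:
W(J) = -9 + J (W(J) = (-5 + J) - 4 = -9 + J)
B = -69 (B = (-9 + 3) - 1*63 = -6 - 63 = -69)
(B + 108)**2 = (-69 + 108)**2 = 39**2 = 1521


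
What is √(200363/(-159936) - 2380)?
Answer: I*√19423250193/2856 ≈ 48.798*I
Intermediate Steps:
√(200363/(-159936) - 2380) = √(200363*(-1/159936) - 2380) = √(-200363/159936 - 2380) = √(-380848043/159936) = I*√19423250193/2856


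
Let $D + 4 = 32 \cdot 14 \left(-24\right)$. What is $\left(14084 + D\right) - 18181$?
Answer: $-14853$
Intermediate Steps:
$D = -10756$ ($D = -4 + 32 \cdot 14 \left(-24\right) = -4 + 448 \left(-24\right) = -4 - 10752 = -10756$)
$\left(14084 + D\right) - 18181 = \left(14084 - 10756\right) - 18181 = 3328 - 18181 = -14853$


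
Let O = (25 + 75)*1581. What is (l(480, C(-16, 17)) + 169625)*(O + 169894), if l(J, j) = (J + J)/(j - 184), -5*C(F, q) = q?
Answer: 52129340997050/937 ≈ 5.5634e+10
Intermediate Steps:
C(F, q) = -q/5
O = 158100 (O = 100*1581 = 158100)
l(J, j) = 2*J/(-184 + j) (l(J, j) = (2*J)/(-184 + j) = 2*J/(-184 + j))
(l(480, C(-16, 17)) + 169625)*(O + 169894) = (2*480/(-184 - ⅕*17) + 169625)*(158100 + 169894) = (2*480/(-184 - 17/5) + 169625)*327994 = (2*480/(-937/5) + 169625)*327994 = (2*480*(-5/937) + 169625)*327994 = (-4800/937 + 169625)*327994 = (158933825/937)*327994 = 52129340997050/937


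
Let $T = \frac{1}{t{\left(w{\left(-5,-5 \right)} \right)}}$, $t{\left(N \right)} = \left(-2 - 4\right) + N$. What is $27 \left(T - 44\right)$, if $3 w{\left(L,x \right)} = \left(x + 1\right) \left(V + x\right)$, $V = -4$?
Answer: $- \frac{2367}{2} \approx -1183.5$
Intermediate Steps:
$w{\left(L,x \right)} = \frac{\left(1 + x\right) \left(-4 + x\right)}{3}$ ($w{\left(L,x \right)} = \frac{\left(x + 1\right) \left(-4 + x\right)}{3} = \frac{\left(1 + x\right) \left(-4 + x\right)}{3}$)
$t{\left(N \right)} = -6 + N$
$T = \frac{1}{6}$ ($T = \frac{1}{-6 - \left(- \frac{11}{3} - \frac{25}{3}\right)} = \frac{1}{-6 + \left(- \frac{4}{3} + 5 + \frac{1}{3} \cdot 25\right)} = \frac{1}{-6 + \left(- \frac{4}{3} + 5 + \frac{25}{3}\right)} = \frac{1}{-6 + 12} = \frac{1}{6} \approx 0.16667$)
$27 \left(T - 44\right) = 27 \left(\frac{1}{6} - 44\right) = 27 \left(- \frac{263}{6}\right) = - \frac{2367}{2}$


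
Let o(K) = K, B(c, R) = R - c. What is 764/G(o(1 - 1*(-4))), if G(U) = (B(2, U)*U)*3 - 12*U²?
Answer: -764/255 ≈ -2.9961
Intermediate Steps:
G(U) = -12*U² + 3*U*(-2 + U) (G(U) = ((U - 1*2)*U)*3 - 12*U² = ((U - 2)*U)*3 - 12*U² = ((-2 + U)*U)*3 - 12*U² = (U*(-2 + U))*3 - 12*U² = 3*U*(-2 + U) - 12*U² = -12*U² + 3*U*(-2 + U))
764/G(o(1 - 1*(-4))) = 764/((-3*(1 - 1*(-4))*(2 + 3*(1 - 1*(-4))))) = 764/((-3*(1 + 4)*(2 + 3*(1 + 4)))) = 764/((-3*5*(2 + 3*5))) = 764/((-3*5*(2 + 15))) = 764/((-3*5*17)) = 764/(-255) = 764*(-1/255) = -764/255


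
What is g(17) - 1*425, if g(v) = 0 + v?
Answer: -408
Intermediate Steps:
g(v) = v
g(17) - 1*425 = 17 - 1*425 = 17 - 425 = -408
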